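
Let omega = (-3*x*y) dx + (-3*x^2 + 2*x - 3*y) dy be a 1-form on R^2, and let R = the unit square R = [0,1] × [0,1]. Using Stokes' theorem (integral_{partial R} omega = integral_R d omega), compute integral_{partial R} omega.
integral_(partial R) omega = 1/2

Stokes: integral_partial_R omega = integral_R d omega with d omega = (∂Q/∂x - ∂P/∂y) dx ∧ dy.
  ∂Q/∂x = 2 - 6*x
  ∂P/∂y = -3*x
  integrand = ∂Q/∂x - ∂P/∂y = 2 - 3*x.
Integrating over R: integral_0^1 integral_0^1 (2 - 3*x) dx dy = 1/2.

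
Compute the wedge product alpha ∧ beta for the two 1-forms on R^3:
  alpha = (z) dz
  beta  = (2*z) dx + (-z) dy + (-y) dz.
alpha ∧ beta = (-2*z^2) dx ∧ dz + (z^2) dy ∧ dz

Distribute the wedge, using dx_i ∧ dx_j = -dx_j ∧ dx_i and dx_i ∧ dx_i = 0. For each pair (i, j) with i < j, the coefficient of dx_i ∧ dx_j in alpha ∧ beta is (alpha_i * beta_j - alpha_j * beta_i). Collecting: alpha ∧ beta = (-2*z^2) dx ∧ dz + (z^2) dy ∧ dz.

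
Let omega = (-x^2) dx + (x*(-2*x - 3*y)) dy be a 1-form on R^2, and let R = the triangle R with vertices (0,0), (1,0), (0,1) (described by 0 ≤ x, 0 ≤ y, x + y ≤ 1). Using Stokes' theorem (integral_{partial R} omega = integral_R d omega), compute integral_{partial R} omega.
integral_(partial R) omega = -7/6

Stokes: integral_partial_R omega = integral_R d omega with d omega = (∂Q/∂x - ∂P/∂y) dx ∧ dy.
  ∂Q/∂x = -4*x - 3*y
  ∂P/∂y = 0
  integrand = ∂Q/∂x - ∂P/∂y = -4*x - 3*y.
Integrating over R: integral_0^1 integral_0^{1-x} (-4*x - 3*y) dy dx = -7/6.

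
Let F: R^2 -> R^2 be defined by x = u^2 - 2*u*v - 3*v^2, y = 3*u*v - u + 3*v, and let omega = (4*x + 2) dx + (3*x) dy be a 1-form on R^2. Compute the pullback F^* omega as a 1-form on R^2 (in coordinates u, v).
F^* omega = (8*u^3 - 15*u^2*v - 3*u^2 - 26*u*v^2 + 6*u*v + 4*u - 3*v^3 + 9*v^2 - 4*v) du + (u^3 - 26*u^2*v + 9*u^2 + 45*u*v^2 - 18*u*v - 4*u + 72*v^3 - 27*v^2 - 12*v) dv

Using F^*(f dg) = (f ∘ F) d(g ∘ F), substitute each coordinate x_i by F_i(u, v) in f_i, and replace dx_i by d F_i = (∂F_i/∂u) du + (∂F_i/∂v) dv.
  For the x component: f_1(F) = 4*u^2 - 8*u*v - 12*v^2 + 2; d F_1 = (2*u - 2*v) du + (-2*u - 6*v) dv
  For the y component: f_2(F) = 3*u^2 - 6*u*v - 9*v^2; d F_2 = (3*v - 1) du + (3*u + 3) dv
Combining and collecting du, dv coefficients:
  coeff of du: 8*u^3 - 15*u^2*v - 3*u^2 - 26*u*v^2 + 6*u*v + 4*u - 3*v^3 + 9*v^2 - 4*v
  coeff of dv: u^3 - 26*u^2*v + 9*u^2 + 45*u*v^2 - 18*u*v - 4*u + 72*v^3 - 27*v^2 - 12*v
F^* omega = (8*u^3 - 15*u^2*v - 3*u^2 - 26*u*v^2 + 6*u*v + 4*u - 3*v^3 + 9*v^2 - 4*v) du + (u^3 - 26*u^2*v + 9*u^2 + 45*u*v^2 - 18*u*v - 4*u + 72*v^3 - 27*v^2 - 12*v) dv.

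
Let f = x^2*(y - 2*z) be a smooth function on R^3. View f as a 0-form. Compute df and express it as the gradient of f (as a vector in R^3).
df = (2*x*(y - 2*z)) dx + (x^2) dy + (-2*x^2) dz; grad f = (2*x*(y - 2*z), x^2, -2*x^2)

For a 0-form f, d f = (∂f/∂x) dx + (∂f/∂y) dy + (∂f/∂z) dz. The components of the vector representation are exactly the entries of grad f in Cartesian coordinates:
  ∂f/∂x = 2*x*(y - 2*z)
  ∂f/∂y = x^2
  ∂f/∂z = -2*x^2.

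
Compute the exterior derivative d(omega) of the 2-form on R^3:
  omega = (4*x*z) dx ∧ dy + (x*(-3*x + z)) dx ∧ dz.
d(omega) = (4*x) dx ∧ dy ∧ dz

For a 2-form omega = sum_{i<j} g_{ij} dx_i ∧ dx_j, the exterior derivative is
  d(omega) = sum_{i<j} d(g_{ij}) ∧ dx_i ∧ dx_j = sum_{i<j, k} (∂g_{ij}/∂x_k) dx_k ∧ dx_i ∧ dx_j.
Expand each term, using dx_k ∧ dx_i ∧ dx_j = sgn(permutation) dx_{(a)} ∧ dx_{(b)} ∧ dx_{(c)} with (a < b < c) sorted:
  d(4*x*z) includes (∂/∂z)(4*x*z) dz = (4*x) dz, which multiplied by dx ∧ dy gives (4*x) dx ∧ dy ∧ dz
Collecting like 3-forms: d(omega) = (4*x) dx ∧ dy ∧ dz.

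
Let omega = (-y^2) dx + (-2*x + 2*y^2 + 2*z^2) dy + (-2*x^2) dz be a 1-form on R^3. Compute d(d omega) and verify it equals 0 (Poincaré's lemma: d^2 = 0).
d(d omega) = 0

Step 1: d omega = sum_{i<j} (∂f_j/∂x_i - ∂f_i/∂x_j) dx_i ∧ dx_j:
  coeff of dx ∧ dy: 2*y - 2
  coeff of dx ∧ dz: -4*x
  coeff of dy ∧ dz: -4*z
Step 2: Apply d again to each 2-form coefficient. The only possible 3-form in R^3 is dx ∧ dy ∧ dz, with coefficient
  ∂(coeff of dy∧dz)/∂x - ∂(coeff of dx∧dz)/∂y + ∂(coeff of dx∧dy)/∂z
  = ∂/∂x (-4*z) - ∂/∂y (-4*x) + ∂/∂z (2*y - 2).
Each of these terms simplifies to sums of mixed partials that cancel in pairs. The result is 0 (by equality of mixed partials for smooth functions — Schwarz / Clairaut).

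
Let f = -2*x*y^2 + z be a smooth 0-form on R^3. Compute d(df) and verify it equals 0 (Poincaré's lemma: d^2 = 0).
d(df) = 0

Step 1: df = sum_i (∂f/∂x_i) dx_i = (-2*y^2) dx + (-4*x*y) dy + (1) dz.
Step 2: Apply d again. Using the 1-form formula, the coefficient of dx ∧ dy in d(df) is ∂^2 f/∂x ∂y - ∂^2 f/∂y ∂x = (-4*y) - (-4*y) = 0 (equality of mixed partials for smooth f).
Similarly for dx ∧ dz and dy ∧ dz — all coefficients vanish. So d(df) = 0.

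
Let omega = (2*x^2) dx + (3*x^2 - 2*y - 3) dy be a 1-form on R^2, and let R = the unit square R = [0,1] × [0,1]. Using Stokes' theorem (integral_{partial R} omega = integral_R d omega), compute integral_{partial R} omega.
integral_(partial R) omega = 3

Stokes: integral_partial_R omega = integral_R d omega with d omega = (∂Q/∂x - ∂P/∂y) dx ∧ dy.
  ∂Q/∂x = 6*x
  ∂P/∂y = 0
  integrand = ∂Q/∂x - ∂P/∂y = 6*x.
Integrating over R: integral_0^1 integral_0^1 (6*x) dx dy = 3.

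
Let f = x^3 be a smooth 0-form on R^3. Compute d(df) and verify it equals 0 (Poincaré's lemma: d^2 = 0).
d(df) = 0

Step 1: df = sum_i (∂f/∂x_i) dx_i = (3*x^2) dx + (0) dy + (0) dz.
Step 2: Apply d again. Using the 1-form formula, the coefficient of dx ∧ dy in d(df) is ∂^2 f/∂x ∂y - ∂^2 f/∂y ∂x = (0) - (0) = 0 (equality of mixed partials for smooth f).
Similarly for dx ∧ dz and dy ∧ dz — all coefficients vanish. So d(df) = 0.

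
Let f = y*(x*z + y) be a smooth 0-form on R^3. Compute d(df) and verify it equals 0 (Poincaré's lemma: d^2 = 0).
d(df) = 0

Step 1: df = sum_i (∂f/∂x_i) dx_i = (y*z) dx + (x*z + 2*y) dy + (x*y) dz.
Step 2: Apply d again. Using the 1-form formula, the coefficient of dx ∧ dy in d(df) is ∂^2 f/∂x ∂y - ∂^2 f/∂y ∂x = (z) - (z) = 0 (equality of mixed partials for smooth f).
Similarly for dx ∧ dz and dy ∧ dz — all coefficients vanish. So d(df) = 0.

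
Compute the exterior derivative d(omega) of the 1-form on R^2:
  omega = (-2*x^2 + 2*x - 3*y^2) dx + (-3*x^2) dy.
d(omega) = (-6*x + 6*y) dx ∧ dy

For a 1-form omega = sum_i f_i dx_i, the exterior derivative is
  d(omega) = sum_{i < j} (∂f_j/∂x_i - ∂f_i/∂x_j) dx_i ∧ dx_j.
  coefficient of dx ∧ dy: ∂f_2/∂x - ∂f_1/∂y = ∂(-3*x^2)/∂x - ∂(-2*x^2 + 2*x - 3*y^2)/∂y = -6*x + 6*y
Assembling: d(omega) = (-6*x + 6*y) dx ∧ dy.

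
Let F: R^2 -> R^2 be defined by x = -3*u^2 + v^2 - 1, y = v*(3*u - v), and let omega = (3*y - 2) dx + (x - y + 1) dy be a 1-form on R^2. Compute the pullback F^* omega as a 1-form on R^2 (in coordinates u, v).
F^* omega = (-63*u^2*v + 9*u*v^2 + 12*u + 6*v^3) du + (-9*u^3 - 3*u^2*v + 30*u*v^2 - 10*v^3 - 4*v) dv

Using F^*(f dg) = (f ∘ F) d(g ∘ F), substitute each coordinate x_i by F_i(u, v) in f_i, and replace dx_i by d F_i = (∂F_i/∂u) du + (∂F_i/∂v) dv.
  For the x component: f_1(F) = 9*u*v - 3*v^2 - 2; d F_1 = (-6*u) du + (2*v) dv
  For the y component: f_2(F) = -3*u^2 - 3*u*v + 2*v^2; d F_2 = (3*v) du + (3*u - 2*v) dv
Combining and collecting du, dv coefficients:
  coeff of du: -63*u^2*v + 9*u*v^2 + 12*u + 6*v^3
  coeff of dv: -9*u^3 - 3*u^2*v + 30*u*v^2 - 10*v^3 - 4*v
F^* omega = (-63*u^2*v + 9*u*v^2 + 12*u + 6*v^3) du + (-9*u^3 - 3*u^2*v + 30*u*v^2 - 10*v^3 - 4*v) dv.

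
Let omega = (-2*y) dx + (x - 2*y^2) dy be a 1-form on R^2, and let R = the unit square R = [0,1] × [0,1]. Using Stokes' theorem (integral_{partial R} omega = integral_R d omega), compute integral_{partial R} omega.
integral_(partial R) omega = 3

Stokes: integral_partial_R omega = integral_R d omega with d omega = (∂Q/∂x - ∂P/∂y) dx ∧ dy.
  ∂Q/∂x = 1
  ∂P/∂y = -2
  integrand = ∂Q/∂x - ∂P/∂y = 3.
Integrating over R: integral_0^1 integral_0^1 (3) dx dy = 3.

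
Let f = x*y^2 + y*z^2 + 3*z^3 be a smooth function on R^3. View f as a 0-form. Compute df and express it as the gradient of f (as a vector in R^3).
df = (y^2) dx + (2*x*y + z^2) dy + (z*(2*y + 9*z)) dz; grad f = (y^2, 2*x*y + z^2, z*(2*y + 9*z))

For a 0-form f, d f = (∂f/∂x) dx + (∂f/∂y) dy + (∂f/∂z) dz. The components of the vector representation are exactly the entries of grad f in Cartesian coordinates:
  ∂f/∂x = y^2
  ∂f/∂y = 2*x*y + z^2
  ∂f/∂z = z*(2*y + 9*z).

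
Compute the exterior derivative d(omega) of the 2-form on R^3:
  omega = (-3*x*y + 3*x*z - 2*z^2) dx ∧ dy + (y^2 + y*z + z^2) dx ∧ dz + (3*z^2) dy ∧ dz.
d(omega) = (3*x - 2*y - 5*z) dx ∧ dy ∧ dz

For a 2-form omega = sum_{i<j} g_{ij} dx_i ∧ dx_j, the exterior derivative is
  d(omega) = sum_{i<j} d(g_{ij}) ∧ dx_i ∧ dx_j = sum_{i<j, k} (∂g_{ij}/∂x_k) dx_k ∧ dx_i ∧ dx_j.
Expand each term, using dx_k ∧ dx_i ∧ dx_j = sgn(permutation) dx_{(a)} ∧ dx_{(b)} ∧ dx_{(c)} with (a < b < c) sorted:
  d(-3*x*y + 3*x*z - 2*z^2) includes (∂/∂z)(-3*x*y + 3*x*z - 2*z^2) dz = (3*x - 4*z) dz, which multiplied by dx ∧ dy gives (3*x - 4*z) dx ∧ dy ∧ dz
  d(y^2 + y*z + z^2) includes (∂/∂y)(y^2 + y*z + z^2) dy = (2*y + z) dy, which multiplied by dx ∧ dz gives (-2*y - z) dx ∧ dy ∧ dz
Collecting like 3-forms: d(omega) = (3*x - 2*y - 5*z) dx ∧ dy ∧ dz.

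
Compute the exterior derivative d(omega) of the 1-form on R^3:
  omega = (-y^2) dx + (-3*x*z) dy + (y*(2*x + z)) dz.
d(omega) = (2*y - 3*z) dx ∧ dy + (2*y) dx ∧ dz + (5*x + z) dy ∧ dz

For a 1-form omega = sum_i f_i dx_i, the exterior derivative is
  d(omega) = sum_{i < j} (∂f_j/∂x_i - ∂f_i/∂x_j) dx_i ∧ dx_j.
  coefficient of dx ∧ dy: ∂f_2/∂x - ∂f_1/∂y = ∂(-3*x*z)/∂x - ∂(-y^2)/∂y = 2*y - 3*z
  coefficient of dx ∧ dz: ∂f_3/∂x - ∂f_1/∂z = ∂(y*(2*x + z))/∂x - ∂(-y^2)/∂z = 2*y
  coefficient of dy ∧ dz: ∂f_3/∂y - ∂f_2/∂z = ∂(y*(2*x + z))/∂y - ∂(-3*x*z)/∂z = 5*x + z
Assembling: d(omega) = (2*y - 3*z) dx ∧ dy + (2*y) dx ∧ dz + (5*x + z) dy ∧ dz.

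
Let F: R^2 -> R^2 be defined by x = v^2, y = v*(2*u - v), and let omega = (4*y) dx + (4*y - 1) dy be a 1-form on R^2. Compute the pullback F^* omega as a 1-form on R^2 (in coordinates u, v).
F^* omega = (2*v*(8*u*v - 4*v^2 - 1)) du + (16*u^2*v - 8*u*v^2 - 2*u + 2*v) dv

Using F^*(f dg) = (f ∘ F) d(g ∘ F), substitute each coordinate x_i by F_i(u, v) in f_i, and replace dx_i by d F_i = (∂F_i/∂u) du + (∂F_i/∂v) dv.
  For the x component: f_1(F) = 4*v*(2*u - v); d F_1 = (0) du + (2*v) dv
  For the y component: f_2(F) = 8*u*v - 4*v^2 - 1; d F_2 = (2*v) du + (2*u - 2*v) dv
Combining and collecting du, dv coefficients:
  coeff of du: 2*v*(8*u*v - 4*v^2 - 1)
  coeff of dv: 16*u^2*v - 8*u*v^2 - 2*u + 2*v
F^* omega = (2*v*(8*u*v - 4*v^2 - 1)) du + (16*u^2*v - 8*u*v^2 - 2*u + 2*v) dv.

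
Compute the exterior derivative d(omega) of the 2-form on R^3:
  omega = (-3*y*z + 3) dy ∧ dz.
d(omega) = 0

For a 2-form omega = sum_{i<j} g_{ij} dx_i ∧ dx_j, the exterior derivative is
  d(omega) = sum_{i<j} d(g_{ij}) ∧ dx_i ∧ dx_j = sum_{i<j, k} (∂g_{ij}/∂x_k) dx_k ∧ dx_i ∧ dx_j.
Expand each term, using dx_k ∧ dx_i ∧ dx_j = sgn(permutation) dx_{(a)} ∧ dx_{(b)} ∧ dx_{(c)} with (a < b < c) sorted:

Collecting like 3-forms: d(omega) = 0.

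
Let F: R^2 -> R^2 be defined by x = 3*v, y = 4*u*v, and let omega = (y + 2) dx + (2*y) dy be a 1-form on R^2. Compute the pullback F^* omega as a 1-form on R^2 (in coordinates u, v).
F^* omega = (32*u*v^2) du + (32*u^2*v + 12*u*v + 6) dv

Using F^*(f dg) = (f ∘ F) d(g ∘ F), substitute each coordinate x_i by F_i(u, v) in f_i, and replace dx_i by d F_i = (∂F_i/∂u) du + (∂F_i/∂v) dv.
  For the x component: f_1(F) = 4*u*v + 2; d F_1 = (0) du + (3) dv
  For the y component: f_2(F) = 8*u*v; d F_2 = (4*v) du + (4*u) dv
Combining and collecting du, dv coefficients:
  coeff of du: 32*u*v^2
  coeff of dv: 32*u^2*v + 12*u*v + 6
F^* omega = (32*u*v^2) du + (32*u^2*v + 12*u*v + 6) dv.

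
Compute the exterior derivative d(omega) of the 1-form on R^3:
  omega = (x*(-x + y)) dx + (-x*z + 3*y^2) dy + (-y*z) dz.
d(omega) = (-x - z) dx ∧ dy + (x - z) dy ∧ dz

For a 1-form omega = sum_i f_i dx_i, the exterior derivative is
  d(omega) = sum_{i < j} (∂f_j/∂x_i - ∂f_i/∂x_j) dx_i ∧ dx_j.
  coefficient of dx ∧ dy: ∂f_2/∂x - ∂f_1/∂y = ∂(-x*z + 3*y^2)/∂x - ∂(x*(-x + y))/∂y = -x - z
  coefficient of dy ∧ dz: ∂f_3/∂y - ∂f_2/∂z = ∂(-y*z)/∂y - ∂(-x*z + 3*y^2)/∂z = x - z
Assembling: d(omega) = (-x - z) dx ∧ dy + (x - z) dy ∧ dz.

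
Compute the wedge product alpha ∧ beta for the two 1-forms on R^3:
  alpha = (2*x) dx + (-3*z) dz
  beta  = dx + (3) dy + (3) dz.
alpha ∧ beta = (6*x) dx ∧ dy + (6*x + 3*z) dx ∧ dz + (9*z) dy ∧ dz

Distribute the wedge, using dx_i ∧ dx_j = -dx_j ∧ dx_i and dx_i ∧ dx_i = 0. For each pair (i, j) with i < j, the coefficient of dx_i ∧ dx_j in alpha ∧ beta is (alpha_i * beta_j - alpha_j * beta_i). Collecting: alpha ∧ beta = (6*x) dx ∧ dy + (6*x + 3*z) dx ∧ dz + (9*z) dy ∧ dz.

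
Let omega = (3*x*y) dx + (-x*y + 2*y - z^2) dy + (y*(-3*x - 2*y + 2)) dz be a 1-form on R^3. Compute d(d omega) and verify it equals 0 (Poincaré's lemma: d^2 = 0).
d(d omega) = 0

Step 1: d omega = sum_{i<j} (∂f_j/∂x_i - ∂f_i/∂x_j) dx_i ∧ dx_j:
  coeff of dx ∧ dy: -3*x - y
  coeff of dx ∧ dz: -3*y
  coeff of dy ∧ dz: -3*x - 4*y + 2*z + 2
Step 2: Apply d again to each 2-form coefficient. The only possible 3-form in R^3 is dx ∧ dy ∧ dz, with coefficient
  ∂(coeff of dy∧dz)/∂x - ∂(coeff of dx∧dz)/∂y + ∂(coeff of dx∧dy)/∂z
  = ∂/∂x (-3*x - 4*y + 2*z + 2) - ∂/∂y (-3*y) + ∂/∂z (-3*x - y).
Each of these terms simplifies to sums of mixed partials that cancel in pairs. The result is 0 (by equality of mixed partials for smooth functions — Schwarz / Clairaut).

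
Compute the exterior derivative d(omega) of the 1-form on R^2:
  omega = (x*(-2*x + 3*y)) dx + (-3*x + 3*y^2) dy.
d(omega) = (-3*x - 3) dx ∧ dy

For a 1-form omega = sum_i f_i dx_i, the exterior derivative is
  d(omega) = sum_{i < j} (∂f_j/∂x_i - ∂f_i/∂x_j) dx_i ∧ dx_j.
  coefficient of dx ∧ dy: ∂f_2/∂x - ∂f_1/∂y = ∂(-3*x + 3*y^2)/∂x - ∂(x*(-2*x + 3*y))/∂y = -3*x - 3
Assembling: d(omega) = (-3*x - 3) dx ∧ dy.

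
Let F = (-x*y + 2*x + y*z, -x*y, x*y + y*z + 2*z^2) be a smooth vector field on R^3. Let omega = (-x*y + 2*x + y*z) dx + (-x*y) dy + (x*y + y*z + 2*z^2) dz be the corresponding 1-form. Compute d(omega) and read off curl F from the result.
d(omega) = (x + z) dy ∧ dz + (0) dz ∧ dx + (x - y - z) dx ∧ dy; curl F = (x + z, 0, x - y - z)

d omega = sum_{i<j} (∂f_j/∂x_i - ∂f_i/∂x_j) dx_i ∧ dx_j. Under the identification (dy ∧ dz, dz ∧ dx, dx ∧ dy) ↔ (e_x, e_y, e_z), the coefficients are exactly the components of curl F. Compute:
  ∂R/∂y - ∂Q/∂z = (x + z) - (0) = x + z
  ∂P/∂z - ∂R/∂x = (y) - (y) = 0
  ∂Q/∂x - ∂P/∂y = (-y) - (-x + z) = x - y - z.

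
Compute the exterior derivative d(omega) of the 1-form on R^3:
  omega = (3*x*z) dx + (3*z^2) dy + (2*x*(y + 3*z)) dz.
d(omega) = (-3*x + 2*y + 6*z) dx ∧ dz + (2*x - 6*z) dy ∧ dz

For a 1-form omega = sum_i f_i dx_i, the exterior derivative is
  d(omega) = sum_{i < j} (∂f_j/∂x_i - ∂f_i/∂x_j) dx_i ∧ dx_j.
  coefficient of dx ∧ dz: ∂f_3/∂x - ∂f_1/∂z = ∂(2*x*(y + 3*z))/∂x - ∂(3*x*z)/∂z = -3*x + 2*y + 6*z
  coefficient of dy ∧ dz: ∂f_3/∂y - ∂f_2/∂z = ∂(2*x*(y + 3*z))/∂y - ∂(3*z^2)/∂z = 2*x - 6*z
Assembling: d(omega) = (-3*x + 2*y + 6*z) dx ∧ dz + (2*x - 6*z) dy ∧ dz.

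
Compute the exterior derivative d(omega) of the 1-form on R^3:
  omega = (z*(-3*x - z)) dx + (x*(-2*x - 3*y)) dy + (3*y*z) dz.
d(omega) = (-4*x - 3*y) dx ∧ dy + (3*x + 2*z) dx ∧ dz + (3*z) dy ∧ dz

For a 1-form omega = sum_i f_i dx_i, the exterior derivative is
  d(omega) = sum_{i < j} (∂f_j/∂x_i - ∂f_i/∂x_j) dx_i ∧ dx_j.
  coefficient of dx ∧ dy: ∂f_2/∂x - ∂f_1/∂y = ∂(x*(-2*x - 3*y))/∂x - ∂(z*(-3*x - z))/∂y = -4*x - 3*y
  coefficient of dx ∧ dz: ∂f_3/∂x - ∂f_1/∂z = ∂(3*y*z)/∂x - ∂(z*(-3*x - z))/∂z = 3*x + 2*z
  coefficient of dy ∧ dz: ∂f_3/∂y - ∂f_2/∂z = ∂(3*y*z)/∂y - ∂(x*(-2*x - 3*y))/∂z = 3*z
Assembling: d(omega) = (-4*x - 3*y) dx ∧ dy + (3*x + 2*z) dx ∧ dz + (3*z) dy ∧ dz.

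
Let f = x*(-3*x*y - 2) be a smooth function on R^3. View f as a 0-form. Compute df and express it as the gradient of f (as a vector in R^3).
df = (-6*x*y - 2) dx + (-3*x^2) dy + (0) dz; grad f = (-6*x*y - 2, -3*x^2, 0)

For a 0-form f, d f = (∂f/∂x) dx + (∂f/∂y) dy + (∂f/∂z) dz. The components of the vector representation are exactly the entries of grad f in Cartesian coordinates:
  ∂f/∂x = -6*x*y - 2
  ∂f/∂y = -3*x^2
  ∂f/∂z = 0.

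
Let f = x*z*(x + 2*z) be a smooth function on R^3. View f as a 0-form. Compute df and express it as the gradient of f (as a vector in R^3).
df = (2*z*(x + z)) dx + (0) dy + (x*(x + 4*z)) dz; grad f = (2*z*(x + z), 0, x*(x + 4*z))

For a 0-form f, d f = (∂f/∂x) dx + (∂f/∂y) dy + (∂f/∂z) dz. The components of the vector representation are exactly the entries of grad f in Cartesian coordinates:
  ∂f/∂x = 2*z*(x + z)
  ∂f/∂y = 0
  ∂f/∂z = x*(x + 4*z).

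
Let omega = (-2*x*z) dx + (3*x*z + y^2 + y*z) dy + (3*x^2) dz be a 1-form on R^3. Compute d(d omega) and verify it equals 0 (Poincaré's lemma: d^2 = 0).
d(d omega) = 0

Step 1: d omega = sum_{i<j} (∂f_j/∂x_i - ∂f_i/∂x_j) dx_i ∧ dx_j:
  coeff of dx ∧ dy: 3*z
  coeff of dx ∧ dz: 8*x
  coeff of dy ∧ dz: -3*x - y
Step 2: Apply d again to each 2-form coefficient. The only possible 3-form in R^3 is dx ∧ dy ∧ dz, with coefficient
  ∂(coeff of dy∧dz)/∂x - ∂(coeff of dx∧dz)/∂y + ∂(coeff of dx∧dy)/∂z
  = ∂/∂x (-3*x - y) - ∂/∂y (8*x) + ∂/∂z (3*z).
Each of these terms simplifies to sums of mixed partials that cancel in pairs. The result is 0 (by equality of mixed partials for smooth functions — Schwarz / Clairaut).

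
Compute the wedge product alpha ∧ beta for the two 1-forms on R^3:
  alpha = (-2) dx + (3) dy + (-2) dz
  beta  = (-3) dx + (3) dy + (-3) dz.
alpha ∧ beta = (3) dx ∧ dy + (-3) dy ∧ dz

Distribute the wedge, using dx_i ∧ dx_j = -dx_j ∧ dx_i and dx_i ∧ dx_i = 0. For each pair (i, j) with i < j, the coefficient of dx_i ∧ dx_j in alpha ∧ beta is (alpha_i * beta_j - alpha_j * beta_i). Collecting: alpha ∧ beta = (3) dx ∧ dy + (-3) dy ∧ dz.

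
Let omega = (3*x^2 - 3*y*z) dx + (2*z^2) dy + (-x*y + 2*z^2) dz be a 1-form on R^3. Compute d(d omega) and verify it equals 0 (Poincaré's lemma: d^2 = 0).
d(d omega) = 0

Step 1: d omega = sum_{i<j} (∂f_j/∂x_i - ∂f_i/∂x_j) dx_i ∧ dx_j:
  coeff of dx ∧ dy: 3*z
  coeff of dx ∧ dz: 2*y
  coeff of dy ∧ dz: -x - 4*z
Step 2: Apply d again to each 2-form coefficient. The only possible 3-form in R^3 is dx ∧ dy ∧ dz, with coefficient
  ∂(coeff of dy∧dz)/∂x - ∂(coeff of dx∧dz)/∂y + ∂(coeff of dx∧dy)/∂z
  = ∂/∂x (-x - 4*z) - ∂/∂y (2*y) + ∂/∂z (3*z).
Each of these terms simplifies to sums of mixed partials that cancel in pairs. The result is 0 (by equality of mixed partials for smooth functions — Schwarz / Clairaut).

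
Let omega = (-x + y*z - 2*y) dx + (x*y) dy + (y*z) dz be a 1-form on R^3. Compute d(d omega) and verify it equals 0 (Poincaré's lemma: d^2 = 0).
d(d omega) = 0

Step 1: d omega = sum_{i<j} (∂f_j/∂x_i - ∂f_i/∂x_j) dx_i ∧ dx_j:
  coeff of dx ∧ dy: y - z + 2
  coeff of dx ∧ dz: -y
  coeff of dy ∧ dz: z
Step 2: Apply d again to each 2-form coefficient. The only possible 3-form in R^3 is dx ∧ dy ∧ dz, with coefficient
  ∂(coeff of dy∧dz)/∂x - ∂(coeff of dx∧dz)/∂y + ∂(coeff of dx∧dy)/∂z
  = ∂/∂x (z) - ∂/∂y (-y) + ∂/∂z (y - z + 2).
Each of these terms simplifies to sums of mixed partials that cancel in pairs. The result is 0 (by equality of mixed partials for smooth functions — Schwarz / Clairaut).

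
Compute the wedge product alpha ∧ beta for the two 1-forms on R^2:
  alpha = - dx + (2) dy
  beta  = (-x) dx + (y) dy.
alpha ∧ beta = (2*x - y) dx ∧ dy

Distribute the wedge, using dx_i ∧ dx_j = -dx_j ∧ dx_i and dx_i ∧ dx_i = 0. For each pair (i, j) with i < j, the coefficient of dx_i ∧ dx_j in alpha ∧ beta is (alpha_i * beta_j - alpha_j * beta_i). Collecting: alpha ∧ beta = (2*x - y) dx ∧ dy.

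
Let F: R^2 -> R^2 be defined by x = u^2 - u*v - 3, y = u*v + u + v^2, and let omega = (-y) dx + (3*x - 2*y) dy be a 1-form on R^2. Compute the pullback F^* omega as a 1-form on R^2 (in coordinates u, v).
F^* omega = (u^2*v + u^2 - 6*u*v^2 - 6*u*v - 2*u - v^3 - 2*v^2 - 9*v - 9) du + (3*u^3 + 2*u^2*v - u^2 - 11*u*v^2 - 4*u*v - 9*u - 4*v^3 - 18*v) dv

Using F^*(f dg) = (f ∘ F) d(g ∘ F), substitute each coordinate x_i by F_i(u, v) in f_i, and replace dx_i by d F_i = (∂F_i/∂u) du + (∂F_i/∂v) dv.
  For the x component: f_1(F) = -u*v - u - v^2; d F_1 = (2*u - v) du + (-u) dv
  For the y component: f_2(F) = 3*u^2 - 5*u*v - 2*u - 2*v^2 - 9; d F_2 = (v + 1) du + (u + 2*v) dv
Combining and collecting du, dv coefficients:
  coeff of du: u^2*v + u^2 - 6*u*v^2 - 6*u*v - 2*u - v^3 - 2*v^2 - 9*v - 9
  coeff of dv: 3*u^3 + 2*u^2*v - u^2 - 11*u*v^2 - 4*u*v - 9*u - 4*v^3 - 18*v
F^* omega = (u^2*v + u^2 - 6*u*v^2 - 6*u*v - 2*u - v^3 - 2*v^2 - 9*v - 9) du + (3*u^3 + 2*u^2*v - u^2 - 11*u*v^2 - 4*u*v - 9*u - 4*v^3 - 18*v) dv.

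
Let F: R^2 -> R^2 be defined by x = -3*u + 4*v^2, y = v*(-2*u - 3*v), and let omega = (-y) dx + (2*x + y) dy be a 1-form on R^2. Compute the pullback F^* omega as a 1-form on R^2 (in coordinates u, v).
F^* omega = (v*(4*u*v + 6*u - 10*v^2 - 9*v)) du + (4*u^2*v + 12*u^2 + 18*u*v^2 + 36*u*v - 6*v^3) dv

Using F^*(f dg) = (f ∘ F) d(g ∘ F), substitute each coordinate x_i by F_i(u, v) in f_i, and replace dx_i by d F_i = (∂F_i/∂u) du + (∂F_i/∂v) dv.
  For the x component: f_1(F) = v*(2*u + 3*v); d F_1 = (-3) du + (8*v) dv
  For the y component: f_2(F) = -2*u*v - 6*u + 5*v^2; d F_2 = (-2*v) du + (-2*u - 6*v) dv
Combining and collecting du, dv coefficients:
  coeff of du: v*(4*u*v + 6*u - 10*v^2 - 9*v)
  coeff of dv: 4*u^2*v + 12*u^2 + 18*u*v^2 + 36*u*v - 6*v^3
F^* omega = (v*(4*u*v + 6*u - 10*v^2 - 9*v)) du + (4*u^2*v + 12*u^2 + 18*u*v^2 + 36*u*v - 6*v^3) dv.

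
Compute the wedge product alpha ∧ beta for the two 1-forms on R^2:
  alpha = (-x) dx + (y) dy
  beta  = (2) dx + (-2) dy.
alpha ∧ beta = (2*x - 2*y) dx ∧ dy

Distribute the wedge, using dx_i ∧ dx_j = -dx_j ∧ dx_i and dx_i ∧ dx_i = 0. For each pair (i, j) with i < j, the coefficient of dx_i ∧ dx_j in alpha ∧ beta is (alpha_i * beta_j - alpha_j * beta_i). Collecting: alpha ∧ beta = (2*x - 2*y) dx ∧ dy.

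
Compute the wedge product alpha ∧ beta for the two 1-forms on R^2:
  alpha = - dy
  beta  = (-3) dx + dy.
alpha ∧ beta = (-3) dx ∧ dy

Distribute the wedge, using dx_i ∧ dx_j = -dx_j ∧ dx_i and dx_i ∧ dx_i = 0. For each pair (i, j) with i < j, the coefficient of dx_i ∧ dx_j in alpha ∧ beta is (alpha_i * beta_j - alpha_j * beta_i). Collecting: alpha ∧ beta = (-3) dx ∧ dy.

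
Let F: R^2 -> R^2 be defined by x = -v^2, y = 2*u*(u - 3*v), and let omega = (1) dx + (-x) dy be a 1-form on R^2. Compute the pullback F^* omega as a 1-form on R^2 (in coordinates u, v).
F^* omega = (v^2*(4*u - 6*v)) du + (2*v*(-3*u*v - 1)) dv

Using F^*(f dg) = (f ∘ F) d(g ∘ F), substitute each coordinate x_i by F_i(u, v) in f_i, and replace dx_i by d F_i = (∂F_i/∂u) du + (∂F_i/∂v) dv.
  For the x component: f_1(F) = 1; d F_1 = (0) du + (-2*v) dv
  For the y component: f_2(F) = v^2; d F_2 = (4*u - 6*v) du + (-6*u) dv
Combining and collecting du, dv coefficients:
  coeff of du: v^2*(4*u - 6*v)
  coeff of dv: 2*v*(-3*u*v - 1)
F^* omega = (v^2*(4*u - 6*v)) du + (2*v*(-3*u*v - 1)) dv.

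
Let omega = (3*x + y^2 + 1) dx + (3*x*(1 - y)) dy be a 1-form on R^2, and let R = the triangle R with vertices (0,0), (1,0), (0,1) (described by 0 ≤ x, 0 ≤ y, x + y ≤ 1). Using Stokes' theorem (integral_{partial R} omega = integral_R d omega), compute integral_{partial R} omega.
integral_(partial R) omega = 2/3

Stokes: integral_partial_R omega = integral_R d omega with d omega = (∂Q/∂x - ∂P/∂y) dx ∧ dy.
  ∂Q/∂x = 3 - 3*y
  ∂P/∂y = 2*y
  integrand = ∂Q/∂x - ∂P/∂y = 3 - 5*y.
Integrating over R: integral_0^1 integral_0^{1-x} (3 - 5*y) dy dx = 2/3.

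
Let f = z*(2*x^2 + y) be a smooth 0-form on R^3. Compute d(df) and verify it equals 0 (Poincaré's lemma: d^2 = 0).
d(df) = 0

Step 1: df = sum_i (∂f/∂x_i) dx_i = (4*x*z) dx + (z) dy + (2*x^2 + y) dz.
Step 2: Apply d again. Using the 1-form formula, the coefficient of dx ∧ dy in d(df) is ∂^2 f/∂x ∂y - ∂^2 f/∂y ∂x = (0) - (0) = 0 (equality of mixed partials for smooth f).
Similarly for dx ∧ dz and dy ∧ dz — all coefficients vanish. So d(df) = 0.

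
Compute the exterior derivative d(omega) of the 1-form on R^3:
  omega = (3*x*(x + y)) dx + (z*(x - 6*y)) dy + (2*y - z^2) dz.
d(omega) = (-3*x + z) dx ∧ dy + (-x + 6*y + 2) dy ∧ dz

For a 1-form omega = sum_i f_i dx_i, the exterior derivative is
  d(omega) = sum_{i < j} (∂f_j/∂x_i - ∂f_i/∂x_j) dx_i ∧ dx_j.
  coefficient of dx ∧ dy: ∂f_2/∂x - ∂f_1/∂y = ∂(z*(x - 6*y))/∂x - ∂(3*x*(x + y))/∂y = -3*x + z
  coefficient of dy ∧ dz: ∂f_3/∂y - ∂f_2/∂z = ∂(2*y - z^2)/∂y - ∂(z*(x - 6*y))/∂z = -x + 6*y + 2
Assembling: d(omega) = (-3*x + z) dx ∧ dy + (-x + 6*y + 2) dy ∧ dz.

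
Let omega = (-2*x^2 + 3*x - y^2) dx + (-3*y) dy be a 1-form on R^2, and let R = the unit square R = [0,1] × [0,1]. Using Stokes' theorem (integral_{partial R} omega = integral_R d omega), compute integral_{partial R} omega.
integral_(partial R) omega = 1

Stokes: integral_partial_R omega = integral_R d omega with d omega = (∂Q/∂x - ∂P/∂y) dx ∧ dy.
  ∂Q/∂x = 0
  ∂P/∂y = -2*y
  integrand = ∂Q/∂x - ∂P/∂y = 2*y.
Integrating over R: integral_0^1 integral_0^1 (2*y) dx dy = 1.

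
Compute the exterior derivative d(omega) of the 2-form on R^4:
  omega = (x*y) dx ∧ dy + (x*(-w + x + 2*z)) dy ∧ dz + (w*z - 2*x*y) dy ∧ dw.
d(omega) = (-w + 2*x + 2*z) dx ∧ dy ∧ dz + (-w - x) dy ∧ dz ∧ dw + (-2*y) dx ∧ dy ∧ dw

For a 2-form omega = sum_{i<j} g_{ij} dx_i ∧ dx_j, the exterior derivative is
  d(omega) = sum_{i<j} d(g_{ij}) ∧ dx_i ∧ dx_j = sum_{i<j, k} (∂g_{ij}/∂x_k) dx_k ∧ dx_i ∧ dx_j.
Expand each term, using dx_k ∧ dx_i ∧ dx_j = sgn(permutation) dx_{(a)} ∧ dx_{(b)} ∧ dx_{(c)} with (a < b < c) sorted:
  d(x*(-w + x + 2*z)) includes (∂/∂x)(x*(-w + x + 2*z)) dx = (-w + 2*x + 2*z) dx, which multiplied by dy ∧ dz gives (-w + 2*x + 2*z) dx ∧ dy ∧ dz
  d(x*(-w + x + 2*z)) includes (∂/∂w)(x*(-w + x + 2*z)) dw = (-x) dw, which multiplied by dy ∧ dz gives (-x) dy ∧ dz ∧ dw
  d(w*z - 2*x*y) includes (∂/∂x)(w*z - 2*x*y) dx = (-2*y) dx, which multiplied by dy ∧ dw gives (-2*y) dx ∧ dy ∧ dw
  d(w*z - 2*x*y) includes (∂/∂z)(w*z - 2*x*y) dz = (w) dz, which multiplied by dy ∧ dw gives (-w) dy ∧ dz ∧ dw
Collecting like 3-forms: d(omega) = (-w + 2*x + 2*z) dx ∧ dy ∧ dz + (-w - x) dy ∧ dz ∧ dw + (-2*y) dx ∧ dy ∧ dw.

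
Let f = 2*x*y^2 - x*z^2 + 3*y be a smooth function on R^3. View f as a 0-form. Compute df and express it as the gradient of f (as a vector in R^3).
df = (2*y^2 - z^2) dx + (4*x*y + 3) dy + (-2*x*z) dz; grad f = (2*y^2 - z^2, 4*x*y + 3, -2*x*z)

For a 0-form f, d f = (∂f/∂x) dx + (∂f/∂y) dy + (∂f/∂z) dz. The components of the vector representation are exactly the entries of grad f in Cartesian coordinates:
  ∂f/∂x = 2*y^2 - z^2
  ∂f/∂y = 4*x*y + 3
  ∂f/∂z = -2*x*z.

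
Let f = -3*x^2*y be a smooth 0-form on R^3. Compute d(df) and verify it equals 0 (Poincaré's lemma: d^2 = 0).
d(df) = 0

Step 1: df = sum_i (∂f/∂x_i) dx_i = (-6*x*y) dx + (-3*x^2) dy + (0) dz.
Step 2: Apply d again. Using the 1-form formula, the coefficient of dx ∧ dy in d(df) is ∂^2 f/∂x ∂y - ∂^2 f/∂y ∂x = (-6*x) - (-6*x) = 0 (equality of mixed partials for smooth f).
Similarly for dx ∧ dz and dy ∧ dz — all coefficients vanish. So d(df) = 0.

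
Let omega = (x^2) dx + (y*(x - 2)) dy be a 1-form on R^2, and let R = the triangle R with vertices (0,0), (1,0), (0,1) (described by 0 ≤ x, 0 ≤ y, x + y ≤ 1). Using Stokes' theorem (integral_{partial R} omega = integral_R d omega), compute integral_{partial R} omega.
integral_(partial R) omega = 1/6

Stokes: integral_partial_R omega = integral_R d omega with d omega = (∂Q/∂x - ∂P/∂y) dx ∧ dy.
  ∂Q/∂x = y
  ∂P/∂y = 0
  integrand = ∂Q/∂x - ∂P/∂y = y.
Integrating over R: integral_0^1 integral_0^{1-x} (y) dy dx = 1/6.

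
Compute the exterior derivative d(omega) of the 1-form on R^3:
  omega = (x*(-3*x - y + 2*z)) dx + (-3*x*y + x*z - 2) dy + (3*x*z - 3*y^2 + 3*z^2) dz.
d(omega) = (x - 3*y + z) dx ∧ dy + (-2*x + 3*z) dx ∧ dz + (-x - 6*y) dy ∧ dz

For a 1-form omega = sum_i f_i dx_i, the exterior derivative is
  d(omega) = sum_{i < j} (∂f_j/∂x_i - ∂f_i/∂x_j) dx_i ∧ dx_j.
  coefficient of dx ∧ dy: ∂f_2/∂x - ∂f_1/∂y = ∂(-3*x*y + x*z - 2)/∂x - ∂(x*(-3*x - y + 2*z))/∂y = x - 3*y + z
  coefficient of dx ∧ dz: ∂f_3/∂x - ∂f_1/∂z = ∂(3*x*z - 3*y^2 + 3*z^2)/∂x - ∂(x*(-3*x - y + 2*z))/∂z = -2*x + 3*z
  coefficient of dy ∧ dz: ∂f_3/∂y - ∂f_2/∂z = ∂(3*x*z - 3*y^2 + 3*z^2)/∂y - ∂(-3*x*y + x*z - 2)/∂z = -x - 6*y
Assembling: d(omega) = (x - 3*y + z) dx ∧ dy + (-2*x + 3*z) dx ∧ dz + (-x - 6*y) dy ∧ dz.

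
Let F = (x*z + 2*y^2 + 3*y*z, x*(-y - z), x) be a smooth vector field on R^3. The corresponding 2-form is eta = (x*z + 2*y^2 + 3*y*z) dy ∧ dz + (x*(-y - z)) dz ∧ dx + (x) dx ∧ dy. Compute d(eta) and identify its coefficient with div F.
d(eta) = (-x + z) dx ∧ dy ∧ dz; div F = -x + z

For a 2-form in R^3 of the form above, applying d gives a 3-form with coefficient ∂P/∂x + ∂Q/∂y + ∂R/∂z:
  ∂P/∂x = z
  ∂Q/∂y = -x
  ∂R/∂z = 0
Sum = -x + z, which is exactly div F.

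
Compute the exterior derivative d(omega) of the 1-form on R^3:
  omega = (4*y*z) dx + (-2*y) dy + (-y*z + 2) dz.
d(omega) = (-4*z) dx ∧ dy + (-4*y) dx ∧ dz + (-z) dy ∧ dz

For a 1-form omega = sum_i f_i dx_i, the exterior derivative is
  d(omega) = sum_{i < j} (∂f_j/∂x_i - ∂f_i/∂x_j) dx_i ∧ dx_j.
  coefficient of dx ∧ dy: ∂f_2/∂x - ∂f_1/∂y = ∂(-2*y)/∂x - ∂(4*y*z)/∂y = -4*z
  coefficient of dx ∧ dz: ∂f_3/∂x - ∂f_1/∂z = ∂(-y*z + 2)/∂x - ∂(4*y*z)/∂z = -4*y
  coefficient of dy ∧ dz: ∂f_3/∂y - ∂f_2/∂z = ∂(-y*z + 2)/∂y - ∂(-2*y)/∂z = -z
Assembling: d(omega) = (-4*z) dx ∧ dy + (-4*y) dx ∧ dz + (-z) dy ∧ dz.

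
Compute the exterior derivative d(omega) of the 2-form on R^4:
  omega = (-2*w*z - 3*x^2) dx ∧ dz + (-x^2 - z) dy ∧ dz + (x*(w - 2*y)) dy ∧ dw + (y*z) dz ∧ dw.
d(omega) = (-2*z) dx ∧ dz ∧ dw + (-2*x) dx ∧ dy ∧ dz + (w - 2*y) dx ∧ dy ∧ dw + (z) dy ∧ dz ∧ dw

For a 2-form omega = sum_{i<j} g_{ij} dx_i ∧ dx_j, the exterior derivative is
  d(omega) = sum_{i<j} d(g_{ij}) ∧ dx_i ∧ dx_j = sum_{i<j, k} (∂g_{ij}/∂x_k) dx_k ∧ dx_i ∧ dx_j.
Expand each term, using dx_k ∧ dx_i ∧ dx_j = sgn(permutation) dx_{(a)} ∧ dx_{(b)} ∧ dx_{(c)} with (a < b < c) sorted:
  d(-2*w*z - 3*x^2) includes (∂/∂w)(-2*w*z - 3*x^2) dw = (-2*z) dw, which multiplied by dx ∧ dz gives (-2*z) dx ∧ dz ∧ dw
  d(-x^2 - z) includes (∂/∂x)(-x^2 - z) dx = (-2*x) dx, which multiplied by dy ∧ dz gives (-2*x) dx ∧ dy ∧ dz
  d(x*(w - 2*y)) includes (∂/∂x)(x*(w - 2*y)) dx = (w - 2*y) dx, which multiplied by dy ∧ dw gives (w - 2*y) dx ∧ dy ∧ dw
  d(y*z) includes (∂/∂y)(y*z) dy = (z) dy, which multiplied by dz ∧ dw gives (z) dy ∧ dz ∧ dw
Collecting like 3-forms: d(omega) = (-2*z) dx ∧ dz ∧ dw + (-2*x) dx ∧ dy ∧ dz + (w - 2*y) dx ∧ dy ∧ dw + (z) dy ∧ dz ∧ dw.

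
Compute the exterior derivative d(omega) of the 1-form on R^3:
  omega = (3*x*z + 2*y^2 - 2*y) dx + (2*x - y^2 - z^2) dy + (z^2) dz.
d(omega) = (4 - 4*y) dx ∧ dy + (-3*x) dx ∧ dz + (2*z) dy ∧ dz

For a 1-form omega = sum_i f_i dx_i, the exterior derivative is
  d(omega) = sum_{i < j} (∂f_j/∂x_i - ∂f_i/∂x_j) dx_i ∧ dx_j.
  coefficient of dx ∧ dy: ∂f_2/∂x - ∂f_1/∂y = ∂(2*x - y^2 - z^2)/∂x - ∂(3*x*z + 2*y^2 - 2*y)/∂y = 4 - 4*y
  coefficient of dx ∧ dz: ∂f_3/∂x - ∂f_1/∂z = ∂(z^2)/∂x - ∂(3*x*z + 2*y^2 - 2*y)/∂z = -3*x
  coefficient of dy ∧ dz: ∂f_3/∂y - ∂f_2/∂z = ∂(z^2)/∂y - ∂(2*x - y^2 - z^2)/∂z = 2*z
Assembling: d(omega) = (4 - 4*y) dx ∧ dy + (-3*x) dx ∧ dz + (2*z) dy ∧ dz.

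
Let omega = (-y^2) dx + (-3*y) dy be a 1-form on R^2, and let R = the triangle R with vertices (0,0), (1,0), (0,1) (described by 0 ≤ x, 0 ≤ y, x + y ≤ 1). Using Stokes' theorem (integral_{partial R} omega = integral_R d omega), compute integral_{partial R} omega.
integral_(partial R) omega = 1/3

Stokes: integral_partial_R omega = integral_R d omega with d omega = (∂Q/∂x - ∂P/∂y) dx ∧ dy.
  ∂Q/∂x = 0
  ∂P/∂y = -2*y
  integrand = ∂Q/∂x - ∂P/∂y = 2*y.
Integrating over R: integral_0^1 integral_0^{1-x} (2*y) dy dx = 1/3.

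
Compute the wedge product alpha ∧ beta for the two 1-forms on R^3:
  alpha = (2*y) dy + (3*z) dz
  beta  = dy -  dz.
alpha ∧ beta = (-2*y - 3*z) dy ∧ dz

Distribute the wedge, using dx_i ∧ dx_j = -dx_j ∧ dx_i and dx_i ∧ dx_i = 0. For each pair (i, j) with i < j, the coefficient of dx_i ∧ dx_j in alpha ∧ beta is (alpha_i * beta_j - alpha_j * beta_i). Collecting: alpha ∧ beta = (-2*y - 3*z) dy ∧ dz.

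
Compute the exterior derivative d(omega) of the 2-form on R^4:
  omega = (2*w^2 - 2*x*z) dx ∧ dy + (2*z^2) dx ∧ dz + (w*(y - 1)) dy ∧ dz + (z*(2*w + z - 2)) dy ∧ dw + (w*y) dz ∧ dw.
d(omega) = (-2*x) dx ∧ dy ∧ dz + (4*w) dx ∧ dy ∧ dw + (-w + y - 2*z + 1) dy ∧ dz ∧ dw

For a 2-form omega = sum_{i<j} g_{ij} dx_i ∧ dx_j, the exterior derivative is
  d(omega) = sum_{i<j} d(g_{ij}) ∧ dx_i ∧ dx_j = sum_{i<j, k} (∂g_{ij}/∂x_k) dx_k ∧ dx_i ∧ dx_j.
Expand each term, using dx_k ∧ dx_i ∧ dx_j = sgn(permutation) dx_{(a)} ∧ dx_{(b)} ∧ dx_{(c)} with (a < b < c) sorted:
  d(2*w^2 - 2*x*z) includes (∂/∂z)(2*w^2 - 2*x*z) dz = (-2*x) dz, which multiplied by dx ∧ dy gives (-2*x) dx ∧ dy ∧ dz
  d(2*w^2 - 2*x*z) includes (∂/∂w)(2*w^2 - 2*x*z) dw = (4*w) dw, which multiplied by dx ∧ dy gives (4*w) dx ∧ dy ∧ dw
  d(w*(y - 1)) includes (∂/∂w)(w*(y - 1)) dw = (y - 1) dw, which multiplied by dy ∧ dz gives (y - 1) dy ∧ dz ∧ dw
  d(z*(2*w + z - 2)) includes (∂/∂z)(z*(2*w + z - 2)) dz = (2*w + 2*z - 2) dz, which multiplied by dy ∧ dw gives (-2*w - 2*z + 2) dy ∧ dz ∧ dw
  d(w*y) includes (∂/∂y)(w*y) dy = (w) dy, which multiplied by dz ∧ dw gives (w) dy ∧ dz ∧ dw
Collecting like 3-forms: d(omega) = (-2*x) dx ∧ dy ∧ dz + (4*w) dx ∧ dy ∧ dw + (-w + y - 2*z + 1) dy ∧ dz ∧ dw.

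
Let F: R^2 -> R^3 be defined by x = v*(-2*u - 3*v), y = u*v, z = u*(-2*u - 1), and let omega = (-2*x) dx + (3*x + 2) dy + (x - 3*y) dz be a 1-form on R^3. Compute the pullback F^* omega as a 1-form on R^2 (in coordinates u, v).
F^* omega = (v*(20*u^2 - 2*u*v + 5*u - 21*v^2 + 3*v + 2)) du + (-14*u^2*v - 45*u*v^2 + 2*u - 36*v^3) dv

Using F^*(f dg) = (f ∘ F) d(g ∘ F), substitute each coordinate x_i by F_i(u, v) in f_i, and replace dx_i by d F_i = (∂F_i/∂u) du + (∂F_i/∂v) dv.
  For the x component: f_1(F) = 2*v*(2*u + 3*v); d F_1 = (-2*v) du + (-2*u - 6*v) dv
  For the y component: f_2(F) = -6*u*v - 9*v^2 + 2; d F_2 = (v) du + (u) dv
  For the z component: f_3(F) = v*(-5*u - 3*v); d F_3 = (-4*u - 1) du + (0) dv
Combining and collecting du, dv coefficients:
  coeff of du: v*(20*u^2 - 2*u*v + 5*u - 21*v^2 + 3*v + 2)
  coeff of dv: -14*u^2*v - 45*u*v^2 + 2*u - 36*v^3
F^* omega = (v*(20*u^2 - 2*u*v + 5*u - 21*v^2 + 3*v + 2)) du + (-14*u^2*v - 45*u*v^2 + 2*u - 36*v^3) dv.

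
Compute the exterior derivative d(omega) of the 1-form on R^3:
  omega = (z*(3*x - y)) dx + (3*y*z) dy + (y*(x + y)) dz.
d(omega) = (z) dx ∧ dy + (-3*x + 2*y) dx ∧ dz + (x - y) dy ∧ dz

For a 1-form omega = sum_i f_i dx_i, the exterior derivative is
  d(omega) = sum_{i < j} (∂f_j/∂x_i - ∂f_i/∂x_j) dx_i ∧ dx_j.
  coefficient of dx ∧ dy: ∂f_2/∂x - ∂f_1/∂y = ∂(3*y*z)/∂x - ∂(z*(3*x - y))/∂y = z
  coefficient of dx ∧ dz: ∂f_3/∂x - ∂f_1/∂z = ∂(y*(x + y))/∂x - ∂(z*(3*x - y))/∂z = -3*x + 2*y
  coefficient of dy ∧ dz: ∂f_3/∂y - ∂f_2/∂z = ∂(y*(x + y))/∂y - ∂(3*y*z)/∂z = x - y
Assembling: d(omega) = (z) dx ∧ dy + (-3*x + 2*y) dx ∧ dz + (x - y) dy ∧ dz.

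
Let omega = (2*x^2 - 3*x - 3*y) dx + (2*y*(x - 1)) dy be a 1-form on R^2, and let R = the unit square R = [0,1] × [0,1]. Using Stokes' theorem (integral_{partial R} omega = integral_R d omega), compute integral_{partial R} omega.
integral_(partial R) omega = 4

Stokes: integral_partial_R omega = integral_R d omega with d omega = (∂Q/∂x - ∂P/∂y) dx ∧ dy.
  ∂Q/∂x = 2*y
  ∂P/∂y = -3
  integrand = ∂Q/∂x - ∂P/∂y = 2*y + 3.
Integrating over R: integral_0^1 integral_0^1 (2*y + 3) dx dy = 4.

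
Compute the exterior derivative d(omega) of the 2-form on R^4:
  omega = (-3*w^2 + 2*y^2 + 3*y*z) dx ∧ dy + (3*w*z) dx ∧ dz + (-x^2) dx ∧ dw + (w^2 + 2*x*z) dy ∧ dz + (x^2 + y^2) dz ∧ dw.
d(omega) = (3*y + 2*z) dx ∧ dy ∧ dz + (-6*w) dx ∧ dy ∧ dw + (2*x + 3*z) dx ∧ dz ∧ dw + (2*w + 2*y) dy ∧ dz ∧ dw

For a 2-form omega = sum_{i<j} g_{ij} dx_i ∧ dx_j, the exterior derivative is
  d(omega) = sum_{i<j} d(g_{ij}) ∧ dx_i ∧ dx_j = sum_{i<j, k} (∂g_{ij}/∂x_k) dx_k ∧ dx_i ∧ dx_j.
Expand each term, using dx_k ∧ dx_i ∧ dx_j = sgn(permutation) dx_{(a)} ∧ dx_{(b)} ∧ dx_{(c)} with (a < b < c) sorted:
  d(-3*w^2 + 2*y^2 + 3*y*z) includes (∂/∂z)(-3*w^2 + 2*y^2 + 3*y*z) dz = (3*y) dz, which multiplied by dx ∧ dy gives (3*y) dx ∧ dy ∧ dz
  d(-3*w^2 + 2*y^2 + 3*y*z) includes (∂/∂w)(-3*w^2 + 2*y^2 + 3*y*z) dw = (-6*w) dw, which multiplied by dx ∧ dy gives (-6*w) dx ∧ dy ∧ dw
  d(3*w*z) includes (∂/∂w)(3*w*z) dw = (3*z) dw, which multiplied by dx ∧ dz gives (3*z) dx ∧ dz ∧ dw
  d(w^2 + 2*x*z) includes (∂/∂x)(w^2 + 2*x*z) dx = (2*z) dx, which multiplied by dy ∧ dz gives (2*z) dx ∧ dy ∧ dz
  d(w^2 + 2*x*z) includes (∂/∂w)(w^2 + 2*x*z) dw = (2*w) dw, which multiplied by dy ∧ dz gives (2*w) dy ∧ dz ∧ dw
  d(x^2 + y^2) includes (∂/∂x)(x^2 + y^2) dx = (2*x) dx, which multiplied by dz ∧ dw gives (2*x) dx ∧ dz ∧ dw
  d(x^2 + y^2) includes (∂/∂y)(x^2 + y^2) dy = (2*y) dy, which multiplied by dz ∧ dw gives (2*y) dy ∧ dz ∧ dw
Collecting like 3-forms: d(omega) = (3*y + 2*z) dx ∧ dy ∧ dz + (-6*w) dx ∧ dy ∧ dw + (2*x + 3*z) dx ∧ dz ∧ dw + (2*w + 2*y) dy ∧ dz ∧ dw.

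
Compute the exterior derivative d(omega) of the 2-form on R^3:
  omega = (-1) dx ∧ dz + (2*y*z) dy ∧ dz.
d(omega) = 0

For a 2-form omega = sum_{i<j} g_{ij} dx_i ∧ dx_j, the exterior derivative is
  d(omega) = sum_{i<j} d(g_{ij}) ∧ dx_i ∧ dx_j = sum_{i<j, k} (∂g_{ij}/∂x_k) dx_k ∧ dx_i ∧ dx_j.
Expand each term, using dx_k ∧ dx_i ∧ dx_j = sgn(permutation) dx_{(a)} ∧ dx_{(b)} ∧ dx_{(c)} with (a < b < c) sorted:

Collecting like 3-forms: d(omega) = 0.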